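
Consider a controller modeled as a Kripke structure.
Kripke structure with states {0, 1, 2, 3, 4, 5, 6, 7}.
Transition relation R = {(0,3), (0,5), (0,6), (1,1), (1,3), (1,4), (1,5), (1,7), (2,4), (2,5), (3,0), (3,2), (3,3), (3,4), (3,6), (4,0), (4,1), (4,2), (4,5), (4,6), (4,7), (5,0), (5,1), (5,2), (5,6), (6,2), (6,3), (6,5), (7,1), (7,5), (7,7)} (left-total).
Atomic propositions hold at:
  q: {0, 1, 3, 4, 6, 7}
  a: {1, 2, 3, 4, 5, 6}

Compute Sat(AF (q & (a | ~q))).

{1, 3, 4, 6}

Sat(~q) = {2, 5}
Sat(a | ~q) = {1, 2, 3, 4, 5, 6}
Sat(q & (a | ~q)) = {1, 3, 4, 6}
AF (q & (a | ~q)): least fixpoint, start Z0 = {1, 3, 4, 6}, add states with every successor in Z. Already a fixed point.
Sat(AF (q & (a | ~q))) = {1, 3, 4, 6}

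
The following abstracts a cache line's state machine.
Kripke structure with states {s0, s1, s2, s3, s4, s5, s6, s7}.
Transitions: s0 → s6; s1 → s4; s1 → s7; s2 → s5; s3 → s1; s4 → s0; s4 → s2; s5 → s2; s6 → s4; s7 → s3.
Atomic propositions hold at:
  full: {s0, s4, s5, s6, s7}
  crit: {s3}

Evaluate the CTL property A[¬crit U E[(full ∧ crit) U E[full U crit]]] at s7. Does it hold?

Yes

Sat(¬crit) = {s0, s1, s2, s4, s5, s6, s7}
Sat(full ∧ crit) = ∅
E[full U crit]: least fixpoint, start Z0 = Sat(crit) = {s3}, add states in Sat(full) with some successor in Z. Z1 = {s3, s7}; fixed.
Sat(E[full U crit]) = {s3, s7}
E[(full ∧ crit) U E[full U crit]]: least fixpoint, start Z0 = Sat(E[full U crit]) = {s3, s7}, add states in Sat(full ∧ crit) with some successor in Z. Already a fixed point.
Sat(E[(full ∧ crit) U E[full U crit]]) = {s3, s7}
A[¬crit U E[(full ∧ crit) U E[full U crit]]]: least fixpoint, start Z0 = Sat(E[(full ∧ crit) U E[full U crit]]) = {s3, s7}, add states in Sat(¬crit) with every successor in Z. Already a fixed point.
Sat(A[¬crit U E[(full ∧ crit) U E[full U crit]]]) = {s3, s7}
s7 ∈ Sat(A[¬crit U E[(full ∧ crit) U E[full U crit]]]) = {s3, s7}, so the formula holds at s7.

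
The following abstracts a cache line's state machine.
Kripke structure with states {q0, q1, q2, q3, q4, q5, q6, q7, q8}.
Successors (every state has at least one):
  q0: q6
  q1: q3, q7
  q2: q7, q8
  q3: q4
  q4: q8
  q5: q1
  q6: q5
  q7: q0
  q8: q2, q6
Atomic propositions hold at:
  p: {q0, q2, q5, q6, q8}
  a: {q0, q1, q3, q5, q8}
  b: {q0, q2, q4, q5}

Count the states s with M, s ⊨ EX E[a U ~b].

Sat(~b) = {q1, q3, q6, q7, q8}
E[a U ~b]: least fixpoint, start Z0 = Sat(~b) = {q1, q3, q6, q7, q8}, add states in Sat(a) with some successor in Z. Z1 = {q0, q1, q3, q5, q6, q7, q8}; fixed.
Sat(E[a U ~b]) = {q0, q1, q3, q5, q6, q7, q8}
Sat(EX E[a U ~b]) = {s : some successor in {q0, q1, q3, q5, q6, q7, q8}} = {q0, q1, q2, q4, q5, q6, q7, q8}
|Sat(EX E[a U ~b])| = |{q0, q1, q2, q4, q5, q6, q7, q8}| = 8.

8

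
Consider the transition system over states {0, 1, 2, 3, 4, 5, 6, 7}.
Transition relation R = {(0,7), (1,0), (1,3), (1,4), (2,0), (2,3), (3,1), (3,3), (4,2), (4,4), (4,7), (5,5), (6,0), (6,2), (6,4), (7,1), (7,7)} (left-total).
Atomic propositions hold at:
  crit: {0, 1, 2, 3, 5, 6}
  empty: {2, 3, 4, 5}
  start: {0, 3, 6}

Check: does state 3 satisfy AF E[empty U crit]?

Yes

E[empty U crit]: least fixpoint, start Z0 = Sat(crit) = {0, 1, 2, 3, 5, 6}, add states in Sat(empty) with some successor in Z. Z1 = {0, 1, 2, 3, 4, 5, 6}; fixed.
Sat(E[empty U crit]) = {0, 1, 2, 3, 4, 5, 6}
AF E[empty U crit]: least fixpoint, start Z0 = {0, 1, 2, 3, 4, 5, 6}, add states with every successor in Z. Already a fixed point.
Sat(AF E[empty U crit]) = {0, 1, 2, 3, 4, 5, 6}
3 ∈ Sat(AF E[empty U crit]) = {0, 1, 2, 3, 4, 5, 6}, so the formula holds at 3.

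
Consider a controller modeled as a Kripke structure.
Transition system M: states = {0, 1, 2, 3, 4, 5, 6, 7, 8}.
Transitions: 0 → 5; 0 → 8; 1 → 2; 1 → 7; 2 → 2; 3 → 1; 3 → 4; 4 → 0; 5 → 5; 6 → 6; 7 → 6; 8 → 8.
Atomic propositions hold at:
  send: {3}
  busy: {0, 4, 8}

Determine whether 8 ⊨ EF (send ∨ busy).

Sat(send ∨ busy) = {0, 3, 4, 8}
EF (send ∨ busy): least fixpoint, start Z0 = {0, 3, 4, 8}, add states with some successor in Z. Already a fixed point.
Sat(EF (send ∨ busy)) = {0, 3, 4, 8}
8 ∈ Sat(EF (send ∨ busy)) = {0, 3, 4, 8}, so the formula holds at 8.

Yes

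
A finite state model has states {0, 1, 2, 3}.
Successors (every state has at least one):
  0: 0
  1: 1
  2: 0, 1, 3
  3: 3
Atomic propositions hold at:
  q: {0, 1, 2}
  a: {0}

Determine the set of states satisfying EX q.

Sat(EX q) = {s : some successor in {0, 1, 2}} = {0, 1, 2}

{0, 1, 2}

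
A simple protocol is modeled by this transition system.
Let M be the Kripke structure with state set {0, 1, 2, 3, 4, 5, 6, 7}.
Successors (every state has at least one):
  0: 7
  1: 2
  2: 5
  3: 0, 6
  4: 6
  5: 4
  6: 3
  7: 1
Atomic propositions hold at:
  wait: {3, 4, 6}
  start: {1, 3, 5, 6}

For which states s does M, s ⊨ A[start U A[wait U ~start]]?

Sat(~start) = {0, 2, 4, 7}
A[wait U ~start]: least fixpoint, start Z0 = Sat(~start) = {0, 2, 4, 7}, add states in Sat(wait) with every successor in Z. Already a fixed point.
Sat(A[wait U ~start]) = {0, 2, 4, 7}
A[start U A[wait U ~start]]: least fixpoint, start Z0 = Sat(A[wait U ~start]) = {0, 2, 4, 7}, add states in Sat(start) with every successor in Z. Z1 = {0, 1, 2, 4, 5, 7}; fixed.
Sat(A[start U A[wait U ~start]]) = {0, 1, 2, 4, 5, 7}

{0, 1, 2, 4, 5, 7}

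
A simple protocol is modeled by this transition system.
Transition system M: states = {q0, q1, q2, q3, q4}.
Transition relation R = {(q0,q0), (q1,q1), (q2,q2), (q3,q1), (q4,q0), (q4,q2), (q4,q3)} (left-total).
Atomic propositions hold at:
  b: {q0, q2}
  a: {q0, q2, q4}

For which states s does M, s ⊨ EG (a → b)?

Sat(a → b) = {q0, q1, q2, q3}
EG (a → b): greatest fixpoint, start Z0 = {q0, q1, q2, q3}, keep only states in Sat with some successor in Z. Already a fixed point.
Sat(EG (a → b)) = {q0, q1, q2, q3}

{q0, q1, q2, q3}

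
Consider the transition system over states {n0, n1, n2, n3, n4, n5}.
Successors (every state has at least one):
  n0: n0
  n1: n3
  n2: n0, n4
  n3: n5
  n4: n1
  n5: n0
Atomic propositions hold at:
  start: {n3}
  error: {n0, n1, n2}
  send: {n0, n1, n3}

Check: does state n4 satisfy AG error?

No

AG error: greatest fixpoint, start Z0 = {n0, n1, n2}, keep only states in Sat with every successor in Z. Z1 = {n0}; fixed.
Sat(AG error) = {n0}
n4 ∉ Sat(AG error) = {n0}, so the formula does not hold at n4.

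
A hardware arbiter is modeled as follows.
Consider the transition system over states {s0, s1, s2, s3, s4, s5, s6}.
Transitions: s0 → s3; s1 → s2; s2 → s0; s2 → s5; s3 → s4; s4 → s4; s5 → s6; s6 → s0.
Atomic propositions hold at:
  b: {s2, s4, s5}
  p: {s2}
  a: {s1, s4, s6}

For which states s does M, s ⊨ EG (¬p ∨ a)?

Sat(¬p) = {s0, s1, s3, s4, s5, s6}
Sat(¬p ∨ a) = {s0, s1, s3, s4, s5, s6}
EG (¬p ∨ a): greatest fixpoint, start Z0 = {s0, s1, s3, s4, s5, s6}, keep only states in Sat with some successor in Z. Z1 = {s0, s3, s4, s5, s6}; fixed.
Sat(EG (¬p ∨ a)) = {s0, s3, s4, s5, s6}

{s0, s3, s4, s5, s6}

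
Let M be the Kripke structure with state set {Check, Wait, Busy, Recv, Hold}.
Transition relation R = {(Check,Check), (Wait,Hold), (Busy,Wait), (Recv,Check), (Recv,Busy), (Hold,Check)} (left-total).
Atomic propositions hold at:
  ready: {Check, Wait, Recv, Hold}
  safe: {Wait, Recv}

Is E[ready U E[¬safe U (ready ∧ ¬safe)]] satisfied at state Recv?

Yes

Sat(¬safe) = {Check, Busy, Hold}
Sat(ready ∧ ¬safe) = {Check, Hold}
E[¬safe U (ready ∧ ¬safe)]: least fixpoint, start Z0 = Sat((ready ∧ ¬safe)) = {Check, Hold}, add states in Sat(¬safe) with some successor in Z. Already a fixed point.
Sat(E[¬safe U (ready ∧ ¬safe)]) = {Check, Hold}
E[ready U E[¬safe U (ready ∧ ¬safe)]]: least fixpoint, start Z0 = Sat(E[¬safe U (ready ∧ ¬safe)]) = {Check, Hold}, add states in Sat(ready) with some successor in Z. Z1 = {Check, Wait, Recv, Hold}; fixed.
Sat(E[ready U E[¬safe U (ready ∧ ¬safe)]]) = {Check, Wait, Recv, Hold}
Recv ∈ Sat(E[ready U E[¬safe U (ready ∧ ¬safe)]]) = {Check, Wait, Recv, Hold}, so the formula holds at Recv.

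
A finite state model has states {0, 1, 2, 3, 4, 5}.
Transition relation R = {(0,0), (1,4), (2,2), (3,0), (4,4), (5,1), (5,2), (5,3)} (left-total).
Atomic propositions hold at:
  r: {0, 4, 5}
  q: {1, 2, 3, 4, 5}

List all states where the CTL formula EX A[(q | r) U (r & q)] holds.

{1, 4, 5}

Sat(q | r) = {0, 1, 2, 3, 4, 5}
Sat(r & q) = {4, 5}
A[(q | r) U (r & q)]: least fixpoint, start Z0 = Sat((r & q)) = {4, 5}, add states in Sat(q | r) with every successor in Z. Z1 = {1, 4, 5}; fixed.
Sat(A[(q | r) U (r & q)]) = {1, 4, 5}
Sat(EX A[(q | r) U (r & q)]) = {s : some successor in {1, 4, 5}} = {1, 4, 5}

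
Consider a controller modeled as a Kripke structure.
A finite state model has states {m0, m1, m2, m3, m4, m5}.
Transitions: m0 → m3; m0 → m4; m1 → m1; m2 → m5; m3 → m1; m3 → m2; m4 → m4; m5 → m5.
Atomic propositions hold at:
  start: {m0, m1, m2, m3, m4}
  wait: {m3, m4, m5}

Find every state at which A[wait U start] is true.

A[wait U start]: least fixpoint, start Z0 = Sat(start) = {m0, m1, m2, m3, m4}, add states in Sat(wait) with every successor in Z. Already a fixed point.
Sat(A[wait U start]) = {m0, m1, m2, m3, m4}

{m0, m1, m2, m3, m4}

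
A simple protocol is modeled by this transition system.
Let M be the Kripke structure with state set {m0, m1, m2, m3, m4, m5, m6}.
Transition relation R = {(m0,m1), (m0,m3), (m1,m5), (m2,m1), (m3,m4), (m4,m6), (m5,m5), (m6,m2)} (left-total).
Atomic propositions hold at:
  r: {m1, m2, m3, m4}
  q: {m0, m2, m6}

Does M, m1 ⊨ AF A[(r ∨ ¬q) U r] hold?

Sat(¬q) = {m1, m3, m4, m5}
Sat(r ∨ ¬q) = {m1, m2, m3, m4, m5}
A[(r ∨ ¬q) U r]: least fixpoint, start Z0 = Sat(r) = {m1, m2, m3, m4}, add states in Sat(r ∨ ¬q) with every successor in Z. Already a fixed point.
Sat(A[(r ∨ ¬q) U r]) = {m1, m2, m3, m4}
AF A[(r ∨ ¬q) U r]: least fixpoint, start Z0 = {m1, m2, m3, m4}, add states with every successor in Z. Z1 = {m0, m1, m2, m3, m4, m6}; fixed.
Sat(AF A[(r ∨ ¬q) U r]) = {m0, m1, m2, m3, m4, m6}
m1 ∈ Sat(AF A[(r ∨ ¬q) U r]) = {m0, m1, m2, m3, m4, m6}, so the formula holds at m1.

Yes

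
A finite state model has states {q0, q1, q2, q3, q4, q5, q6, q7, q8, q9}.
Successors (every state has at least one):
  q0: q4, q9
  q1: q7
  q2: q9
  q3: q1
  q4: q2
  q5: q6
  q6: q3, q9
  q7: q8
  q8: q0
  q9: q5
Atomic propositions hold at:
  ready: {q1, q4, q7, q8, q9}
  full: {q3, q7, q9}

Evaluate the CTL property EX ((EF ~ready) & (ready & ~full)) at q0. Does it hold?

Yes

Sat(~ready) = {q0, q2, q3, q5, q6}
EF ~ready: least fixpoint, start Z0 = {q0, q2, q3, q5, q6}, add states with some successor in Z. Z1 = {q0, q2, q3, q4, q5, q6, q8, q9}; Z2 = {q0, q2, q3, q4, q5, q6, q7, q8, q9}; Z3 = {q0, q1, q2, q3, q4, q5, q6, q7, q8, q9}; fixed.
Sat(EF ~ready) = {q0, q1, q2, q3, q4, q5, q6, q7, q8, q9}
Sat(~full) = {q0, q1, q2, q4, q5, q6, q8}
Sat(ready & ~full) = {q1, q4, q8}
Sat((EF ~ready) & (ready & ~full)) = {q1, q4, q8}
Sat(EX ((EF ~ready) & (ready & ~full))) = {s : some successor in {q1, q4, q8}} = {q0, q3, q7}
q0 ∈ Sat(EX ((EF ~ready) & (ready & ~full))) = {q0, q3, q7}, so the formula holds at q0.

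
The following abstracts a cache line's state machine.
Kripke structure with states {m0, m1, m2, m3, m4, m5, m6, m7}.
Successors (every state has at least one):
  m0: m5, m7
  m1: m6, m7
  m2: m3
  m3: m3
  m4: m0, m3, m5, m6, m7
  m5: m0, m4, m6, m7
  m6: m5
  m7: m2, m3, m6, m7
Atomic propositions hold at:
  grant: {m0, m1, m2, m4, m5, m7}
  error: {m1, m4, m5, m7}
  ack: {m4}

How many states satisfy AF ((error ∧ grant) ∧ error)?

Sat(error ∧ grant) = {m1, m4, m5, m7}
Sat((error ∧ grant) ∧ error) = {m1, m4, m5, m7}
AF ((error ∧ grant) ∧ error): least fixpoint, start Z0 = {m1, m4, m5, m7}, add states with every successor in Z. Z1 = {m0, m1, m4, m5, m6, m7}; fixed.
Sat(AF ((error ∧ grant) ∧ error)) = {m0, m1, m4, m5, m6, m7}
|Sat(AF ((error ∧ grant) ∧ error))| = |{m0, m1, m4, m5, m6, m7}| = 6.

6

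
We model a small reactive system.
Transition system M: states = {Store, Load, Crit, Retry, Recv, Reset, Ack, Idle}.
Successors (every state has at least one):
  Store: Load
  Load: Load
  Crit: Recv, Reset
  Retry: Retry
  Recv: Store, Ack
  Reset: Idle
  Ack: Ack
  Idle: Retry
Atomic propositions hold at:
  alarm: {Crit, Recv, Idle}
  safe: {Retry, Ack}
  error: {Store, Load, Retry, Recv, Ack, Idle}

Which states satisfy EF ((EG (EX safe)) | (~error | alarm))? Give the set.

{Crit, Retry, Recv, Reset, Ack, Idle}

Sat(EX safe) = {s : some successor in {Retry, Ack}} = {Retry, Recv, Ack, Idle}
EG (EX safe): greatest fixpoint, start Z0 = {Retry, Recv, Ack, Idle}, keep only states in Sat with some successor in Z. Already a fixed point.
Sat(EG (EX safe)) = {Retry, Recv, Ack, Idle}
Sat(~error) = {Crit, Reset}
Sat(~error | alarm) = {Crit, Recv, Reset, Idle}
Sat((EG (EX safe)) | (~error | alarm)) = {Crit, Retry, Recv, Reset, Ack, Idle}
EF ((EG (EX safe)) | (~error | alarm)): least fixpoint, start Z0 = {Crit, Retry, Recv, Reset, Ack, Idle}, add states with some successor in Z. Already a fixed point.
Sat(EF ((EG (EX safe)) | (~error | alarm))) = {Crit, Retry, Recv, Reset, Ack, Idle}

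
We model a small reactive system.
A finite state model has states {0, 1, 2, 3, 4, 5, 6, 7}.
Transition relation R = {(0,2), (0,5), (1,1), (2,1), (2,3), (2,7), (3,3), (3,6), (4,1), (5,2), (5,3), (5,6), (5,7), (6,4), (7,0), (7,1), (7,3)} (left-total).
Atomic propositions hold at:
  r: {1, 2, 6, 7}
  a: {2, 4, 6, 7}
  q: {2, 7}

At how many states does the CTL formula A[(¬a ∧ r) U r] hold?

4

Sat(¬a) = {0, 1, 3, 5}
Sat(¬a ∧ r) = {1}
A[(¬a ∧ r) U r]: least fixpoint, start Z0 = Sat(r) = {1, 2, 6, 7}, add states in Sat(¬a ∧ r) with every successor in Z. Already a fixed point.
Sat(A[(¬a ∧ r) U r]) = {1, 2, 6, 7}
|Sat(A[(¬a ∧ r) U r])| = |{1, 2, 6, 7}| = 4.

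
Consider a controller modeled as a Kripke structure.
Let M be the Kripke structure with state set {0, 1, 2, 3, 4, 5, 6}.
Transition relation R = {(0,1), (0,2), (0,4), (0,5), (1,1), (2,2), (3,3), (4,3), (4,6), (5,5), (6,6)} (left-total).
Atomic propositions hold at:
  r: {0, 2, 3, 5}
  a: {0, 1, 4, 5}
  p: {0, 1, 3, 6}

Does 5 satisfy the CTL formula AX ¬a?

Sat(¬a) = {2, 3, 6}
Sat(AX ¬a) = {s : every successor in {2, 3, 6}} = {2, 3, 4, 6}
5 ∉ Sat(AX ¬a) = {2, 3, 4, 6}, so the formula does not hold at 5.

No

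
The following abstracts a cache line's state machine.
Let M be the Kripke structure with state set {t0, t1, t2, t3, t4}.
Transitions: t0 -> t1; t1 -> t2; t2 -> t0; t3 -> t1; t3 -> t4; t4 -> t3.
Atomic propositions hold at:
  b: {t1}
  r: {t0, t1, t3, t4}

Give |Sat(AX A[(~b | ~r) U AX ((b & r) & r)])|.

Sat(~b) = {t0, t2, t3, t4}
Sat(~r) = {t2}
Sat(~b | ~r) = {t0, t2, t3, t4}
Sat(b & r) = {t1}
Sat((b & r) & r) = {t1}
Sat(AX ((b & r) & r)) = {s : every successor in {t1}} = {t0}
A[(~b | ~r) U AX ((b & r) & r)]: least fixpoint, start Z0 = Sat(AX ((b & r) & r)) = {t0}, add states in Sat(~b | ~r) with every successor in Z. Z1 = {t0, t2}; fixed.
Sat(A[(~b | ~r) U AX ((b & r) & r)]) = {t0, t2}
Sat(AX A[(~b | ~r) U AX ((b & r) & r)]) = {s : every successor in {t0, t2}} = {t1, t2}
|Sat(AX A[(~b | ~r) U AX ((b & r) & r)])| = |{t1, t2}| = 2.

2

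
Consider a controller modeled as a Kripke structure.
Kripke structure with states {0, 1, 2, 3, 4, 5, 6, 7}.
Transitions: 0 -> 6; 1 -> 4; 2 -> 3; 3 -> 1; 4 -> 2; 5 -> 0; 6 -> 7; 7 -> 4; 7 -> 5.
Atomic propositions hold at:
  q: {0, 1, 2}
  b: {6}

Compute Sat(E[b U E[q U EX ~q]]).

{0, 1, 2, 6, 7}

Sat(~q) = {3, 4, 5, 6, 7}
Sat(EX ~q) = {s : some successor in {3, 4, 5, 6, 7}} = {0, 1, 2, 6, 7}
E[q U EX ~q]: least fixpoint, start Z0 = Sat(EX ~q) = {0, 1, 2, 6, 7}, add states in Sat(q) with some successor in Z. Already a fixed point.
Sat(E[q U EX ~q]) = {0, 1, 2, 6, 7}
E[b U E[q U EX ~q]]: least fixpoint, start Z0 = Sat(E[q U EX ~q]) = {0, 1, 2, 6, 7}, add states in Sat(b) with some successor in Z. Already a fixed point.
Sat(E[b U E[q U EX ~q]]) = {0, 1, 2, 6, 7}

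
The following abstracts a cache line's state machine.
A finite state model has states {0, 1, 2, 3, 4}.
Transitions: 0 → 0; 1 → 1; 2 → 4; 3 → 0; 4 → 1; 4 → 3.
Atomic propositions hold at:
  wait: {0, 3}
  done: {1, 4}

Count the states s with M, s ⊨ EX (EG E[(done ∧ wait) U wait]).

Sat(done ∧ wait) = ∅
E[(done ∧ wait) U wait]: least fixpoint, start Z0 = Sat(wait) = {0, 3}, add states in Sat(done ∧ wait) with some successor in Z. Already a fixed point.
Sat(E[(done ∧ wait) U wait]) = {0, 3}
EG E[(done ∧ wait) U wait]: greatest fixpoint, start Z0 = {0, 3}, keep only states in Sat with some successor in Z. Already a fixed point.
Sat(EG E[(done ∧ wait) U wait]) = {0, 3}
Sat(EX (EG E[(done ∧ wait) U wait])) = {s : some successor in {0, 3}} = {0, 3, 4}
|Sat(EX (EG E[(done ∧ wait) U wait]))| = |{0, 3, 4}| = 3.

3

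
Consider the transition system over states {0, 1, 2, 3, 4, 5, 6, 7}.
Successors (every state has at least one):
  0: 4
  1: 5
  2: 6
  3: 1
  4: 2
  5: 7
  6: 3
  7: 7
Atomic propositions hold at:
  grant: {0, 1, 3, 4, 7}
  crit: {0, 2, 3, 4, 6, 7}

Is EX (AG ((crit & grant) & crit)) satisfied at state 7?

Yes

Sat(crit & grant) = {0, 3, 4, 7}
Sat((crit & grant) & crit) = {0, 3, 4, 7}
AG ((crit & grant) & crit): greatest fixpoint, start Z0 = {0, 3, 4, 7}, keep only states in Sat with every successor in Z. Z1 = {0, 7}; Z2 = {7}; fixed.
Sat(AG ((crit & grant) & crit)) = {7}
Sat(EX (AG ((crit & grant) & crit))) = {s : some successor in {7}} = {5, 7}
7 ∈ Sat(EX (AG ((crit & grant) & crit))) = {5, 7}, so the formula holds at 7.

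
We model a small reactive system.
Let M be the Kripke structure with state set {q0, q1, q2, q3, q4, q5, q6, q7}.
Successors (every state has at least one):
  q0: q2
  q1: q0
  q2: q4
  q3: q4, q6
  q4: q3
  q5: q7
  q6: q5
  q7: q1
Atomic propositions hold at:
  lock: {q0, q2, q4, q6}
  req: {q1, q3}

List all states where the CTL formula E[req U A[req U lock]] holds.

A[req U lock]: least fixpoint, start Z0 = Sat(lock) = {q0, q2, q4, q6}, add states in Sat(req) with every successor in Z. Z1 = {q0, q1, q2, q3, q4, q6}; fixed.
Sat(A[req U lock]) = {q0, q1, q2, q3, q4, q6}
E[req U A[req U lock]]: least fixpoint, start Z0 = Sat(A[req U lock]) = {q0, q1, q2, q3, q4, q6}, add states in Sat(req) with some successor in Z. Already a fixed point.
Sat(E[req U A[req U lock]]) = {q0, q1, q2, q3, q4, q6}

{q0, q1, q2, q3, q4, q6}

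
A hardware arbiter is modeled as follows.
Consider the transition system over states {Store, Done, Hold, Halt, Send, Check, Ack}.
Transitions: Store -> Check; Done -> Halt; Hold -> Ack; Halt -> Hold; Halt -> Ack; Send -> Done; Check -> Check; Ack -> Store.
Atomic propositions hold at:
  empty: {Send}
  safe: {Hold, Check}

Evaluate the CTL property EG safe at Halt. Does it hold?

No

EG safe: greatest fixpoint, start Z0 = {Hold, Check}, keep only states in Sat with some successor in Z. Z1 = {Check}; fixed.
Sat(EG safe) = {Check}
Halt ∉ Sat(EG safe) = {Check}, so the formula does not hold at Halt.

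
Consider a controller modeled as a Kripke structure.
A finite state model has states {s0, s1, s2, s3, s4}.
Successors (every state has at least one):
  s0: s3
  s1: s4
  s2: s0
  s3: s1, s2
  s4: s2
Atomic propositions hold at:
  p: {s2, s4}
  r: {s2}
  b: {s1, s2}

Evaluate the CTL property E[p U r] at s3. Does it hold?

No

E[p U r]: least fixpoint, start Z0 = Sat(r) = {s2}, add states in Sat(p) with some successor in Z. Z1 = {s2, s4}; fixed.
Sat(E[p U r]) = {s2, s4}
s3 ∉ Sat(E[p U r]) = {s2, s4}, so the formula does not hold at s3.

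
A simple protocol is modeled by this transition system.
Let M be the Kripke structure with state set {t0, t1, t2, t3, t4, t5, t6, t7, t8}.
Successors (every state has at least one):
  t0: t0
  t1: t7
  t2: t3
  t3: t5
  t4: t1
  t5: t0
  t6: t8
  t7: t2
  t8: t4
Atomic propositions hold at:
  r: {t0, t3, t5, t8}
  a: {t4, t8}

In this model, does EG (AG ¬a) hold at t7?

Sat(¬a) = {t0, t1, t2, t3, t5, t6, t7}
AG ¬a: greatest fixpoint, start Z0 = {t0, t1, t2, t3, t5, t6, t7}, keep only states in Sat with every successor in Z. Z1 = {t0, t1, t2, t3, t5, t7}; fixed.
Sat(AG ¬a) = {t0, t1, t2, t3, t5, t7}
EG (AG ¬a): greatest fixpoint, start Z0 = {t0, t1, t2, t3, t5, t7}, keep only states in Sat with some successor in Z. Already a fixed point.
Sat(EG (AG ¬a)) = {t0, t1, t2, t3, t5, t7}
t7 ∈ Sat(EG (AG ¬a)) = {t0, t1, t2, t3, t5, t7}, so the formula holds at t7.

Yes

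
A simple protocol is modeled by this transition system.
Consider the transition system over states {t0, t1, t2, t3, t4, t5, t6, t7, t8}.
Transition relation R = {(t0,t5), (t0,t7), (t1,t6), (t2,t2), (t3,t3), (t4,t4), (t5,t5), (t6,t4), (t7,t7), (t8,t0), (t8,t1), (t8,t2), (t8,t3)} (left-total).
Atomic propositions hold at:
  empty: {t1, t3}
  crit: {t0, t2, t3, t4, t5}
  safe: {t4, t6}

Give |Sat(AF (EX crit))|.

Sat(EX crit) = {s : some successor in {t0, t2, t3, t4, t5}} = {t0, t2, t3, t4, t5, t6, t8}
AF (EX crit): least fixpoint, start Z0 = {t0, t2, t3, t4, t5, t6, t8}, add states with every successor in Z. Z1 = {t0, t1, t2, t3, t4, t5, t6, t8}; fixed.
Sat(AF (EX crit)) = {t0, t1, t2, t3, t4, t5, t6, t8}
|Sat(AF (EX crit))| = |{t0, t1, t2, t3, t4, t5, t6, t8}| = 8.

8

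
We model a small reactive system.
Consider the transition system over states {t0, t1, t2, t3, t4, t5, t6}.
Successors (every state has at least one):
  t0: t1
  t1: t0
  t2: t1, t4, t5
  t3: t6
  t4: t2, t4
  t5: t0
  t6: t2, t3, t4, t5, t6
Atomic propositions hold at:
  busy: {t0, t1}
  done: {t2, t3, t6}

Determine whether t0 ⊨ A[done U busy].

A[done U busy]: least fixpoint, start Z0 = Sat(busy) = {t0, t1}, add states in Sat(done) with every successor in Z. Already a fixed point.
Sat(A[done U busy]) = {t0, t1}
t0 ∈ Sat(A[done U busy]) = {t0, t1}, so the formula holds at t0.

Yes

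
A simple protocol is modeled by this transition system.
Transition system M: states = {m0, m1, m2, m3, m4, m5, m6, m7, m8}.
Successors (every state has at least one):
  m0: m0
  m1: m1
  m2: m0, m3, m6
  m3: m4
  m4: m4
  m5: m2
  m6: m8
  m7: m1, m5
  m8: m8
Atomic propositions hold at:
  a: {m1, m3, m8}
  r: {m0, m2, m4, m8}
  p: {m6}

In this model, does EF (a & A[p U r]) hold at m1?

No

A[p U r]: least fixpoint, start Z0 = Sat(r) = {m0, m2, m4, m8}, add states in Sat(p) with every successor in Z. Z1 = {m0, m2, m4, m6, m8}; fixed.
Sat(A[p U r]) = {m0, m2, m4, m6, m8}
Sat(a & A[p U r]) = {m8}
EF (a & A[p U r]): least fixpoint, start Z0 = {m8}, add states with some successor in Z. Z1 = {m6, m8}; Z2 = {m2, m6, m8}; Z3 = {m2, m5, m6, m8}; Z4 = {m2, m5, m6, m7, m8}; fixed.
Sat(EF (a & A[p U r])) = {m2, m5, m6, m7, m8}
m1 ∉ Sat(EF (a & A[p U r])) = {m2, m5, m6, m7, m8}, so the formula does not hold at m1.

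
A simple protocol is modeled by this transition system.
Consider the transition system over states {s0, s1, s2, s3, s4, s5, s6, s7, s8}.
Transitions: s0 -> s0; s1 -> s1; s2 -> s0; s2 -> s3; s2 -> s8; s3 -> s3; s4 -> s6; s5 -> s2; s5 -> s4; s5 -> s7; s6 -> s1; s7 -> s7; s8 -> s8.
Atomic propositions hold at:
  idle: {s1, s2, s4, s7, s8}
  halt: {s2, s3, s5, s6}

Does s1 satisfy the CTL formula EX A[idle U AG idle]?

Yes

AG idle: greatest fixpoint, start Z0 = {s1, s2, s4, s7, s8}, keep only states in Sat with every successor in Z. Z1 = {s1, s7, s8}; fixed.
Sat(AG idle) = {s1, s7, s8}
A[idle U AG idle]: least fixpoint, start Z0 = Sat(AG idle) = {s1, s7, s8}, add states in Sat(idle) with every successor in Z. Already a fixed point.
Sat(A[idle U AG idle]) = {s1, s7, s8}
Sat(EX A[idle U AG idle]) = {s : some successor in {s1, s7, s8}} = {s1, s2, s5, s6, s7, s8}
s1 ∈ Sat(EX A[idle U AG idle]) = {s1, s2, s5, s6, s7, s8}, so the formula holds at s1.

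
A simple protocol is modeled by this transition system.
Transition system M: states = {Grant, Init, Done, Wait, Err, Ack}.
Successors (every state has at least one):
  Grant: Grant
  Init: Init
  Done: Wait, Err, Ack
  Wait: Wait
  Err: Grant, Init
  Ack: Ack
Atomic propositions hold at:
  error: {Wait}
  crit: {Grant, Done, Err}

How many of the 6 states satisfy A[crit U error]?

1

A[crit U error]: least fixpoint, start Z0 = Sat(error) = {Wait}, add states in Sat(crit) with every successor in Z. Already a fixed point.
Sat(A[crit U error]) = {Wait}
|Sat(A[crit U error])| = |{Wait}| = 1.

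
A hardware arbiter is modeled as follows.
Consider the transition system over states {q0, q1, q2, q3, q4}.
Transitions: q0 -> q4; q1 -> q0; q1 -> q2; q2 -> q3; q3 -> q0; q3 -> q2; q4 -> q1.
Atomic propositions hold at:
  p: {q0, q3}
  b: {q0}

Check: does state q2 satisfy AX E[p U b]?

Yes

E[p U b]: least fixpoint, start Z0 = Sat(b) = {q0}, add states in Sat(p) with some successor in Z. Z1 = {q0, q3}; fixed.
Sat(E[p U b]) = {q0, q3}
Sat(AX E[p U b]) = {s : every successor in {q0, q3}} = {q2}
q2 ∈ Sat(AX E[p U b]) = {q2}, so the formula holds at q2.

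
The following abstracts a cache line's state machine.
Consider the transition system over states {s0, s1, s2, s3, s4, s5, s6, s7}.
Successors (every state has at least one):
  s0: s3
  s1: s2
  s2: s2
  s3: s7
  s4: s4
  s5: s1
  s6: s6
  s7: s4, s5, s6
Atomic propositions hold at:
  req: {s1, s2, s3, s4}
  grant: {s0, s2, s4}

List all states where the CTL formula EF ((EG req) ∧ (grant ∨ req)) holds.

{s0, s1, s2, s3, s4, s5, s7}

EG req: greatest fixpoint, start Z0 = {s1, s2, s3, s4}, keep only states in Sat with some successor in Z. Z1 = {s1, s2, s4}; fixed.
Sat(EG req) = {s1, s2, s4}
Sat(grant ∨ req) = {s0, s1, s2, s3, s4}
Sat((EG req) ∧ (grant ∨ req)) = {s1, s2, s4}
EF ((EG req) ∧ (grant ∨ req)): least fixpoint, start Z0 = {s1, s2, s4}, add states with some successor in Z. Z1 = {s1, s2, s4, s5, s7}; Z2 = {s1, s2, s3, s4, s5, s7}; Z3 = {s0, s1, s2, s3, s4, s5, s7}; fixed.
Sat(EF ((EG req) ∧ (grant ∨ req))) = {s0, s1, s2, s3, s4, s5, s7}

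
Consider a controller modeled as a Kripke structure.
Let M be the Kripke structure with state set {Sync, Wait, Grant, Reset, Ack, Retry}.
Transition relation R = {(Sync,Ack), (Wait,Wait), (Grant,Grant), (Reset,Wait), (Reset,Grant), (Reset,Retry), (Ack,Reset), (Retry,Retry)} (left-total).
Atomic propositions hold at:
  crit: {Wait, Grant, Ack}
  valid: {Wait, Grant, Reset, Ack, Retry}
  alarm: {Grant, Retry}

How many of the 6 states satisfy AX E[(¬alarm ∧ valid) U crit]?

Sat(¬alarm) = {Sync, Wait, Reset, Ack}
Sat(¬alarm ∧ valid) = {Wait, Reset, Ack}
E[(¬alarm ∧ valid) U crit]: least fixpoint, start Z0 = Sat(crit) = {Wait, Grant, Ack}, add states in Sat(¬alarm ∧ valid) with some successor in Z. Z1 = {Wait, Grant, Reset, Ack}; fixed.
Sat(E[(¬alarm ∧ valid) U crit]) = {Wait, Grant, Reset, Ack}
Sat(AX E[(¬alarm ∧ valid) U crit]) = {s : every successor in {Wait, Grant, Reset, Ack}} = {Sync, Wait, Grant, Ack}
|Sat(AX E[(¬alarm ∧ valid) U crit])| = |{Sync, Wait, Grant, Ack}| = 4.

4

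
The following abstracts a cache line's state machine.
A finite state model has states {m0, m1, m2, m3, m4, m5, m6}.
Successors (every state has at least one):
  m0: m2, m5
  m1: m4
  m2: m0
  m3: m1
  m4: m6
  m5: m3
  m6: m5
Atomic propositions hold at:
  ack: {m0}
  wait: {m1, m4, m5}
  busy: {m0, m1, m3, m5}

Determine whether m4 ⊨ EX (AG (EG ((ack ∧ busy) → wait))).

Sat(ack ∧ busy) = {m0}
Sat((ack ∧ busy) → wait) = {m1, m2, m3, m4, m5, m6}
EG ((ack ∧ busy) → wait): greatest fixpoint, start Z0 = {m1, m2, m3, m4, m5, m6}, keep only states in Sat with some successor in Z. Z1 = {m1, m3, m4, m5, m6}; fixed.
Sat(EG ((ack ∧ busy) → wait)) = {m1, m3, m4, m5, m6}
AG (EG ((ack ∧ busy) → wait)): greatest fixpoint, start Z0 = {m1, m3, m4, m5, m6}, keep only states in Sat with every successor in Z. Already a fixed point.
Sat(AG (EG ((ack ∧ busy) → wait))) = {m1, m3, m4, m5, m6}
Sat(EX (AG (EG ((ack ∧ busy) → wait)))) = {s : some successor in {m1, m3, m4, m5, m6}} = {m0, m1, m3, m4, m5, m6}
m4 ∈ Sat(EX (AG (EG ((ack ∧ busy) → wait)))) = {m0, m1, m3, m4, m5, m6}, so the formula holds at m4.

Yes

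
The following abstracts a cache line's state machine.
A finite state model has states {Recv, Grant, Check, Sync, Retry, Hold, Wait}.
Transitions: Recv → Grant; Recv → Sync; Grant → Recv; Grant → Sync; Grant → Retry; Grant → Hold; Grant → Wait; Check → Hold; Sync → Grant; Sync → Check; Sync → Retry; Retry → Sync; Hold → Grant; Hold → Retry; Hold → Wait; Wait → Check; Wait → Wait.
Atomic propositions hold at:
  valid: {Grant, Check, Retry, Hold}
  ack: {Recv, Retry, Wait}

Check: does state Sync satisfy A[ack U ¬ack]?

Yes

Sat(¬ack) = {Grant, Check, Sync, Hold}
A[ack U ¬ack]: least fixpoint, start Z0 = Sat(¬ack) = {Grant, Check, Sync, Hold}, add states in Sat(ack) with every successor in Z. Z1 = {Recv, Grant, Check, Sync, Retry, Hold}; fixed.
Sat(A[ack U ¬ack]) = {Recv, Grant, Check, Sync, Retry, Hold}
Sync ∈ Sat(A[ack U ¬ack]) = {Recv, Grant, Check, Sync, Retry, Hold}, so the formula holds at Sync.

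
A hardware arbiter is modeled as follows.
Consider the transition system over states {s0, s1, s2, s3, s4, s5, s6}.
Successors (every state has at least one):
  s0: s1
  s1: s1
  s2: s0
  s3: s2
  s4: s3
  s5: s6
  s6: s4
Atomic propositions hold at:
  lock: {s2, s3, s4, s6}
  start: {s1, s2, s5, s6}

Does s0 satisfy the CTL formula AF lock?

No

AF lock: least fixpoint, start Z0 = {s2, s3, s4, s6}, add states with every successor in Z. Z1 = {s2, s3, s4, s5, s6}; fixed.
Sat(AF lock) = {s2, s3, s4, s5, s6}
s0 ∉ Sat(AF lock) = {s2, s3, s4, s5, s6}, so the formula does not hold at s0.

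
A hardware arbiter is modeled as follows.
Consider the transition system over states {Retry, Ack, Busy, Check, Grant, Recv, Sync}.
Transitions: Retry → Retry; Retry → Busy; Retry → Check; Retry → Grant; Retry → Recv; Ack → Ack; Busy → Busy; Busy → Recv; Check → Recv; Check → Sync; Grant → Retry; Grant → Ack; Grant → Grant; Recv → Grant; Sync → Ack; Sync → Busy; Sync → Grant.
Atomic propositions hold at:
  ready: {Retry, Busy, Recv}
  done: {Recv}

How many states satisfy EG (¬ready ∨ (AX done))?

4

Sat(¬ready) = {Ack, Check, Grant, Sync}
Sat(AX done) = {s : every successor in {Recv}} = ∅
Sat(¬ready ∨ (AX done)) = {Ack, Check, Grant, Sync}
EG (¬ready ∨ (AX done)): greatest fixpoint, start Z0 = {Ack, Check, Grant, Sync}, keep only states in Sat with some successor in Z. Already a fixed point.
Sat(EG (¬ready ∨ (AX done))) = {Ack, Check, Grant, Sync}
|Sat(EG (¬ready ∨ (AX done)))| = |{Ack, Check, Grant, Sync}| = 4.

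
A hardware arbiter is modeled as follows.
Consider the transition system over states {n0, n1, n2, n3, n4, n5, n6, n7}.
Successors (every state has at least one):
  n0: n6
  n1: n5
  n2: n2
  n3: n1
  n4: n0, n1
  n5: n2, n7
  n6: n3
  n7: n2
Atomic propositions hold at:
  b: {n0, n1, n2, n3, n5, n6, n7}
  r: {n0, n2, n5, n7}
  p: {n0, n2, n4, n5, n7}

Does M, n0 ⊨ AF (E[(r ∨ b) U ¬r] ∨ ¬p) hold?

Yes

Sat(r ∨ b) = {n0, n1, n2, n3, n5, n6, n7}
Sat(¬r) = {n1, n3, n4, n6}
E[(r ∨ b) U ¬r]: least fixpoint, start Z0 = Sat(¬r) = {n1, n3, n4, n6}, add states in Sat(r ∨ b) with some successor in Z. Z1 = {n0, n1, n3, n4, n6}; fixed.
Sat(E[(r ∨ b) U ¬r]) = {n0, n1, n3, n4, n6}
Sat(¬p) = {n1, n3, n6}
Sat(E[(r ∨ b) U ¬r] ∨ ¬p) = {n0, n1, n3, n4, n6}
AF (E[(r ∨ b) U ¬r] ∨ ¬p): least fixpoint, start Z0 = {n0, n1, n3, n4, n6}, add states with every successor in Z. Already a fixed point.
Sat(AF (E[(r ∨ b) U ¬r] ∨ ¬p)) = {n0, n1, n3, n4, n6}
n0 ∈ Sat(AF (E[(r ∨ b) U ¬r] ∨ ¬p)) = {n0, n1, n3, n4, n6}, so the formula holds at n0.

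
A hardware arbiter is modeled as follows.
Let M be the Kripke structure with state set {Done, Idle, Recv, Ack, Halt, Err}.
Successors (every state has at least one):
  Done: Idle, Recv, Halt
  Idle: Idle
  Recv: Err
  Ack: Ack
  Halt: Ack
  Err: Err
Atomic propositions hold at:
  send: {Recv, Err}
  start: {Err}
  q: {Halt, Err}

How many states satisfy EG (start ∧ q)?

1

Sat(start ∧ q) = {Err}
EG (start ∧ q): greatest fixpoint, start Z0 = {Err}, keep only states in Sat with some successor in Z. Already a fixed point.
Sat(EG (start ∧ q)) = {Err}
|Sat(EG (start ∧ q))| = |{Err}| = 1.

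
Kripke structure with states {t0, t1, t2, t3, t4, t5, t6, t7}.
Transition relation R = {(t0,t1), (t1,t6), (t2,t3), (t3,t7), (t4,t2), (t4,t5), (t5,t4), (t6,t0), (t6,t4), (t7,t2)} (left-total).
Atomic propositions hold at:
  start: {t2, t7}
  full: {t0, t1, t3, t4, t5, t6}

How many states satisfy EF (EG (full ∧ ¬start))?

Sat(¬start) = {t0, t1, t3, t4, t5, t6}
Sat(full ∧ ¬start) = {t0, t1, t3, t4, t5, t6}
EG (full ∧ ¬start): greatest fixpoint, start Z0 = {t0, t1, t3, t4, t5, t6}, keep only states in Sat with some successor in Z. Z1 = {t0, t1, t4, t5, t6}; fixed.
Sat(EG (full ∧ ¬start)) = {t0, t1, t4, t5, t6}
EF (EG (full ∧ ¬start)): least fixpoint, start Z0 = {t0, t1, t4, t5, t6}, add states with some successor in Z. Already a fixed point.
Sat(EF (EG (full ∧ ¬start))) = {t0, t1, t4, t5, t6}
|Sat(EF (EG (full ∧ ¬start)))| = |{t0, t1, t4, t5, t6}| = 5.

5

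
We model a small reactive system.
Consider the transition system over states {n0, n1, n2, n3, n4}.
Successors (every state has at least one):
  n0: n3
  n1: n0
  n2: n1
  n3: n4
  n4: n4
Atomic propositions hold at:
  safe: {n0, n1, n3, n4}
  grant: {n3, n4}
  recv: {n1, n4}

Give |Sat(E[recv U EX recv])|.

3

Sat(EX recv) = {s : some successor in {n1, n4}} = {n2, n3, n4}
E[recv U EX recv]: least fixpoint, start Z0 = Sat(EX recv) = {n2, n3, n4}, add states in Sat(recv) with some successor in Z. Already a fixed point.
Sat(E[recv U EX recv]) = {n2, n3, n4}
|Sat(E[recv U EX recv])| = |{n2, n3, n4}| = 3.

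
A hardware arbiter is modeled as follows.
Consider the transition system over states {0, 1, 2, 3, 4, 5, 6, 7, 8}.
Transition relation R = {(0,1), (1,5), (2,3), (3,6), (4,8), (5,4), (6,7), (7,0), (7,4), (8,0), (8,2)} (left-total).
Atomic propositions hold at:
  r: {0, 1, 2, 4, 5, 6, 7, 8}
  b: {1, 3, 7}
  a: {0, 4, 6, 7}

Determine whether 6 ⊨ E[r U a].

Yes

E[r U a]: least fixpoint, start Z0 = Sat(a) = {0, 4, 6, 7}, add states in Sat(r) with some successor in Z. Z1 = {0, 4, 5, 6, 7, 8}; Z2 = {0, 1, 4, 5, 6, 7, 8}; fixed.
Sat(E[r U a]) = {0, 1, 4, 5, 6, 7, 8}
6 ∈ Sat(E[r U a]) = {0, 1, 4, 5, 6, 7, 8}, so the formula holds at 6.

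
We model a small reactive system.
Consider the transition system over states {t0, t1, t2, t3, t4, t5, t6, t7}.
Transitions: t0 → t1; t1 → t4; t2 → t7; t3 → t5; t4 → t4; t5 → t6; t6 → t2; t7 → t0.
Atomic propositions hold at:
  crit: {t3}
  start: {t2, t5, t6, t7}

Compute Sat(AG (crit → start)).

{t0, t1, t2, t4, t5, t6, t7}

Sat(crit → start) = {t0, t1, t2, t4, t5, t6, t7}
AG (crit → start): greatest fixpoint, start Z0 = {t0, t1, t2, t4, t5, t6, t7}, keep only states in Sat with every successor in Z. Already a fixed point.
Sat(AG (crit → start)) = {t0, t1, t2, t4, t5, t6, t7}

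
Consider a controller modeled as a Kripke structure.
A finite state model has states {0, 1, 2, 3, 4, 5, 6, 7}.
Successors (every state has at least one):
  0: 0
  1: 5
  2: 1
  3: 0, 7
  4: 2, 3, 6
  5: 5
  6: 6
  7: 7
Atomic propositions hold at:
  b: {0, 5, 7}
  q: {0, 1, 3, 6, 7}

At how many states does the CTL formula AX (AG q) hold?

4

AG q: greatest fixpoint, start Z0 = {0, 1, 3, 6, 7}, keep only states in Sat with every successor in Z. Z1 = {0, 3, 6, 7}; fixed.
Sat(AG q) = {0, 3, 6, 7}
Sat(AX (AG q)) = {s : every successor in {0, 3, 6, 7}} = {0, 3, 6, 7}
|Sat(AX (AG q))| = |{0, 3, 6, 7}| = 4.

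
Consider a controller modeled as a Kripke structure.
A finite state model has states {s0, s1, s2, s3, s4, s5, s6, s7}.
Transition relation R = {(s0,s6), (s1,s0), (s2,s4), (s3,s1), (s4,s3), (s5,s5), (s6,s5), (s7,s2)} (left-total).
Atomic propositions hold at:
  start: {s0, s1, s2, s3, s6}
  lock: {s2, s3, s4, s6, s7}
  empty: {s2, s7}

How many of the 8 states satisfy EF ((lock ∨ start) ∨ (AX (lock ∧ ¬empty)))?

Sat(lock ∨ start) = {s0, s1, s2, s3, s4, s6, s7}
Sat(¬empty) = {s0, s1, s3, s4, s5, s6}
Sat(lock ∧ ¬empty) = {s3, s4, s6}
Sat(AX (lock ∧ ¬empty)) = {s : every successor in {s3, s4, s6}} = {s0, s2, s4}
Sat((lock ∨ start) ∨ (AX (lock ∧ ¬empty))) = {s0, s1, s2, s3, s4, s6, s7}
EF ((lock ∨ start) ∨ (AX (lock ∧ ¬empty))): least fixpoint, start Z0 = {s0, s1, s2, s3, s4, s6, s7}, add states with some successor in Z. Already a fixed point.
Sat(EF ((lock ∨ start) ∨ (AX (lock ∧ ¬empty)))) = {s0, s1, s2, s3, s4, s6, s7}
|Sat(EF ((lock ∨ start) ∨ (AX (lock ∧ ¬empty))))| = |{s0, s1, s2, s3, s4, s6, s7}| = 7.

7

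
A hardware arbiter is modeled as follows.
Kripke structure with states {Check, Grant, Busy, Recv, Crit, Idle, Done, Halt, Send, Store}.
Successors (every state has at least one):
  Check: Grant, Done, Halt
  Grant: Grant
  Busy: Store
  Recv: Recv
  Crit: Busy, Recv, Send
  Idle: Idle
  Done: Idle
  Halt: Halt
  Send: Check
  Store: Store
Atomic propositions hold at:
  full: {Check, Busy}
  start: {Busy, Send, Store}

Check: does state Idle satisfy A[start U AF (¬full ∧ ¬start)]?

Yes

Sat(¬full) = {Grant, Recv, Crit, Idle, Done, Halt, Send, Store}
Sat(¬start) = {Check, Grant, Recv, Crit, Idle, Done, Halt}
Sat(¬full ∧ ¬start) = {Grant, Recv, Crit, Idle, Done, Halt}
AF (¬full ∧ ¬start): least fixpoint, start Z0 = {Grant, Recv, Crit, Idle, Done, Halt}, add states with every successor in Z. Z1 = {Check, Grant, Recv, Crit, Idle, Done, Halt}; Z2 = {Check, Grant, Recv, Crit, Idle, Done, Halt, Send}; fixed.
Sat(AF (¬full ∧ ¬start)) = {Check, Grant, Recv, Crit, Idle, Done, Halt, Send}
A[start U AF (¬full ∧ ¬start)]: least fixpoint, start Z0 = Sat(AF (¬full ∧ ¬start)) = {Check, Grant, Recv, Crit, Idle, Done, Halt, Send}, add states in Sat(start) with every successor in Z. Already a fixed point.
Sat(A[start U AF (¬full ∧ ¬start)]) = {Check, Grant, Recv, Crit, Idle, Done, Halt, Send}
Idle ∈ Sat(A[start U AF (¬full ∧ ¬start)]) = {Check, Grant, Recv, Crit, Idle, Done, Halt, Send}, so the formula holds at Idle.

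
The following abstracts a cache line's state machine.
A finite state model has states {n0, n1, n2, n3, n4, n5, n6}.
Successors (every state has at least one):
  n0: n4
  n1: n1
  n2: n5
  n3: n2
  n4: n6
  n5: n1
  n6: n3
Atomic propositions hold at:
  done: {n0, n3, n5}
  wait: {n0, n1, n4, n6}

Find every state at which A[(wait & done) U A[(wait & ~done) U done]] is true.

{n0, n3, n4, n5, n6}

Sat(wait & done) = {n0}
Sat(~done) = {n1, n2, n4, n6}
Sat(wait & ~done) = {n1, n4, n6}
A[(wait & ~done) U done]: least fixpoint, start Z0 = Sat(done) = {n0, n3, n5}, add states in Sat(wait & ~done) with every successor in Z. Z1 = {n0, n3, n5, n6}; Z2 = {n0, n3, n4, n5, n6}; fixed.
Sat(A[(wait & ~done) U done]) = {n0, n3, n4, n5, n6}
A[(wait & done) U A[(wait & ~done) U done]]: least fixpoint, start Z0 = Sat(A[(wait & ~done) U done]) = {n0, n3, n4, n5, n6}, add states in Sat(wait & done) with every successor in Z. Already a fixed point.
Sat(A[(wait & done) U A[(wait & ~done) U done]]) = {n0, n3, n4, n5, n6}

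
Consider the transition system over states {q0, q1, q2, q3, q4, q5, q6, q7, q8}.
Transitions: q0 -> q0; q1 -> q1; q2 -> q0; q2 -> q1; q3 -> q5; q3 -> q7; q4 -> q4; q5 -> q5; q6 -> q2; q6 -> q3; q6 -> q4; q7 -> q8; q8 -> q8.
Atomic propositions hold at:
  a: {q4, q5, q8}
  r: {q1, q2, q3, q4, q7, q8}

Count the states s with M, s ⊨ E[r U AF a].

AF a: least fixpoint, start Z0 = {q4, q5, q8}, add states with every successor in Z. Z1 = {q4, q5, q7, q8}; Z2 = {q3, q4, q5, q7, q8}; fixed.
Sat(AF a) = {q3, q4, q5, q7, q8}
E[r U AF a]: least fixpoint, start Z0 = Sat(AF a) = {q3, q4, q5, q7, q8}, add states in Sat(r) with some successor in Z. Already a fixed point.
Sat(E[r U AF a]) = {q3, q4, q5, q7, q8}
|Sat(E[r U AF a])| = |{q3, q4, q5, q7, q8}| = 5.

5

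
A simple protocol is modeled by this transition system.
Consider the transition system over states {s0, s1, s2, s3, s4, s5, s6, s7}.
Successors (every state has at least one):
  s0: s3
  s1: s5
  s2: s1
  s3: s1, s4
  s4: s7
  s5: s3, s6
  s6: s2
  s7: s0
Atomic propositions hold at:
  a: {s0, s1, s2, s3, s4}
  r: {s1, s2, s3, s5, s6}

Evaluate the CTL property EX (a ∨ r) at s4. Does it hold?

Sat(a ∨ r) = {s0, s1, s2, s3, s4, s5, s6}
Sat(EX (a ∨ r)) = {s : some successor in {s0, s1, s2, s3, s4, s5, s6}} = {s0, s1, s2, s3, s5, s6, s7}
s4 ∉ Sat(EX (a ∨ r)) = {s0, s1, s2, s3, s5, s6, s7}, so the formula does not hold at s4.

No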